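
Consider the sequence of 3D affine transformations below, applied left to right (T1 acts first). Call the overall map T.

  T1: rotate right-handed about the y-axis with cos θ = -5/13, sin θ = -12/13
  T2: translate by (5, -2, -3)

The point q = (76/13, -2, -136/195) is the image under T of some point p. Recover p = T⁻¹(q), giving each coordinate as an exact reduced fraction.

T1 = [-5/13 0 -12/13 0; 0 1 0 0; 12/13 0 -5/13 0; 0 0 0 1]
T2·T1 = [-5/13 0 -12/13 5; 0 1 0 -2; 12/13 0 -5/13 -3; 0 0 0 1]
det M = 1; M⁻¹ = [-5/13 0 12/13 61/13; 0 1 0 2; -12/13 0 -5/13 45/13; 0 0 0 1]
M⁻¹ · (76/13, -2, -136/195)ᵀ = (9/5, 0, -5/3)ᵀ

p = (9/5, 0, -5/3)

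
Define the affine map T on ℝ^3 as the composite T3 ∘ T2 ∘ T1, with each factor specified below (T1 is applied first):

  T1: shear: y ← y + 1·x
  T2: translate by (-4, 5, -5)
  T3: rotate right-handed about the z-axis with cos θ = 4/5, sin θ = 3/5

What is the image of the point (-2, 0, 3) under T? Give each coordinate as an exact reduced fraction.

T(p) = (-33/5, -6/5, -2)

T1 shear: y ← y + 1·x: (-2, 0, 3) → (-2, -2, 3)
T2 translate by (-4, 5, -5): (-2, -2, 3) → (-6, 3, -2)
T3 rotate right-handed about the z-axis with cos θ = 4/5, sin θ = 3/5: (-6, 3, -2) → (-33/5, -6/5, -2)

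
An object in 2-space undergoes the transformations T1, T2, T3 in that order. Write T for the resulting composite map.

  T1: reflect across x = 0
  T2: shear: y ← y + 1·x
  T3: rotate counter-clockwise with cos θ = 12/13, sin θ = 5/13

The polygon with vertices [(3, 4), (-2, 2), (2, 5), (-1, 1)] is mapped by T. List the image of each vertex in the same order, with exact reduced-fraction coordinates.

T1 reflect across x = 0: (3, 4) → (-3, 4); (-2, 2) → (2, 2); (2, 5) → (-2, 5); (-1, 1) → (1, 1)
T2 shear: y ← y + 1·x: (-3, 4) → (-3, 1); (2, 2) → (2, 4); (-2, 5) → (-2, 3); (1, 1) → (1, 2)
T3 rotate counter-clockwise with cos θ = 12/13, sin θ = 5/13: (-3, 1) → (-41/13, -3/13); (2, 4) → (4/13, 58/13); (-2, 3) → (-3, 2); (1, 2) → (2/13, 29/13)

image vertices: (-41/13, -3/13), (4/13, 58/13), (-3, 2), (2/13, 29/13)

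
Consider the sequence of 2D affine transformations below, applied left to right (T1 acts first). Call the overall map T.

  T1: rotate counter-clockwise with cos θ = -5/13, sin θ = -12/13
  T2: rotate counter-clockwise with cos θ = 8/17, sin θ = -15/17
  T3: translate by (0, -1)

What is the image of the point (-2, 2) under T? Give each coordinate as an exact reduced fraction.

T(p) = (482/221, -619/221)

T1 rotate counter-clockwise with cos θ = -5/13, sin θ = -12/13: (-2, 2) → (34/13, 14/13)
T2 rotate counter-clockwise with cos θ = 8/17, sin θ = -15/17: (34/13, 14/13) → (482/221, -398/221)
T3 translate by (0, -1): (482/221, -398/221) → (482/221, -619/221)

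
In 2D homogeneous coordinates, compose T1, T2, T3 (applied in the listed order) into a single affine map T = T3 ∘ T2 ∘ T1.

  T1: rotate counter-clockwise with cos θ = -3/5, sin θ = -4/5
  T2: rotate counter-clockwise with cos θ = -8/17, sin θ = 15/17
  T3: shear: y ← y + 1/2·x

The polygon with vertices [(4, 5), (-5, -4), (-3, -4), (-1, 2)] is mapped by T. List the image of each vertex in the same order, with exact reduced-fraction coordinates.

T1 rotate counter-clockwise with cos θ = -3/5, sin θ = -4/5: (4, 5) → (8/5, -31/5); (-5, -4) → (-1/5, 32/5); (-3, -4) → (-7/5, 24/5); (-1, 2) → (11/5, -2/5)
T2 rotate counter-clockwise with cos θ = -8/17, sin θ = 15/17: (8/5, -31/5) → (401/85, 368/85); (-1/5, 32/5) → (-472/85, -271/85); (-7/5, 24/5) → (-304/85, -297/85); (11/5, -2/5) → (-58/85, 181/85)
T3 shear: y ← y + 1/2·x: (401/85, 368/85) → (401/85, 1137/170); (-472/85, -271/85) → (-472/85, -507/85); (-304/85, -297/85) → (-304/85, -449/85); (-58/85, 181/85) → (-58/85, 152/85)

image vertices: (401/85, 1137/170), (-472/85, -507/85), (-304/85, -449/85), (-58/85, 152/85)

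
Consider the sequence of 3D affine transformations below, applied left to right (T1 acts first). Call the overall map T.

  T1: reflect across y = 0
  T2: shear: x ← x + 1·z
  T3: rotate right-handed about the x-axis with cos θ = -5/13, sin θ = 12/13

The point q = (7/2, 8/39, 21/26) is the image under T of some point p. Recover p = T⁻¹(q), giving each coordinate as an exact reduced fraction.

T1 = [1 0 0 0; 0 -1 0 0; 0 0 1 0; 0 0 0 1]
T2·T1 = [1 0 1 0; 0 -1 0 0; 0 0 1 0; 0 0 0 1]
T3·…·T1 = [1 0 1 0; 0 5/13 -12/13 0; 0 -12/13 -5/13 0; 0 0 0 1]
det M = -1; M⁻¹ = [1 12/13 5/13 0; 0 5/13 -12/13 0; 0 -12/13 -5/13 0; 0 0 0 1]
M⁻¹ · (7/2, 8/39, 21/26)ᵀ = (4, -2/3, -1/2)ᵀ

p = (4, -2/3, -1/2)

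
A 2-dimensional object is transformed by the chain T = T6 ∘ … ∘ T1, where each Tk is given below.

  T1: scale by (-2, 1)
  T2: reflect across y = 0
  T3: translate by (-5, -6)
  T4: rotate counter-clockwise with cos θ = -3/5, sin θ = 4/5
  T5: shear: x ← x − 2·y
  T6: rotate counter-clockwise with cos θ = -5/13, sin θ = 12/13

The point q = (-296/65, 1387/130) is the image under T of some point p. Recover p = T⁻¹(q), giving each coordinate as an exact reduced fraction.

T1 = [-2 0 0; 0 1 0; 0 0 1]
T2·T1 = [-2 0 0; 0 -1 0; 0 0 1]
T3·…·T1 = [-2 0 -5; 0 -1 -6; 0 0 1]
T4·…·T1 = [6/5 4/5 39/5; -8/5 3/5 -2/5; 0 0 1]
T5·…·T1 = [22/5 -2/5 43/5; -8/5 3/5 -2/5; 0 0 1]
T6·…·T1 = [-14/65 -2/5 -191/65; 304/65 -3/5 526/65; 0 0 1]
det M = 2; M⁻¹ = [-3/10 1/5 -5/2; -152/65 -7/65 -6; 0 0 1]
M⁻¹ · (-296/65, 1387/130)ᵀ = (1, 7/2)ᵀ

p = (1, 7/2)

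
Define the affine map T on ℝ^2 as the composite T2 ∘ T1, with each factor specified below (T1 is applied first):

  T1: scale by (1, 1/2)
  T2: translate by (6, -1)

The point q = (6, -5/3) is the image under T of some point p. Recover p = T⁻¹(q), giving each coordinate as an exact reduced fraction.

p = (0, -4/3)

T1 = [1 0 0; 0 1/2 0; 0 0 1]
T2·T1 = [1 0 6; 0 1/2 -1; 0 0 1]
det M = 1/2; M⁻¹ = [1 0 -6; 0 2 2; 0 0 1]
M⁻¹ · (6, -5/3)ᵀ = (0, -4/3)ᵀ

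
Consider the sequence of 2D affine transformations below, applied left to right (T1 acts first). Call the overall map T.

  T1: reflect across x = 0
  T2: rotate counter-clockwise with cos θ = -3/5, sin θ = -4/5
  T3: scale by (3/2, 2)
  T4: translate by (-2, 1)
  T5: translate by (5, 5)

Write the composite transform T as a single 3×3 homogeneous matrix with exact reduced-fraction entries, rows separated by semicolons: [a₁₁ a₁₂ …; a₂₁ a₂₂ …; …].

T1 = [-1 0 0; 0 1 0; 0 0 1]
T2·T1 = [3/5 4/5 0; 4/5 -3/5 0; 0 0 1]
T3·…·T1 = [9/10 6/5 0; 8/5 -6/5 0; 0 0 1]
T4·…·T1 = [9/10 6/5 -2; 8/5 -6/5 1; 0 0 1]
T5·…·T1 = [9/10 6/5 3; 8/5 -6/5 6; 0 0 1]

T = [9/10 6/5 3; 8/5 -6/5 6; 0 0 1]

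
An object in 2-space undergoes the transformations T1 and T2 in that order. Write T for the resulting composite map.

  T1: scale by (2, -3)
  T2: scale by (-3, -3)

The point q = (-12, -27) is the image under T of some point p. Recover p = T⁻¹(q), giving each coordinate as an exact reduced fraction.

p = (2, -3)

T1 = [2 0 0; 0 -3 0; 0 0 1]
T2·T1 = [-6 0 0; 0 9 0; 0 0 1]
det M = -54; M⁻¹ = [-1/6 0 0; 0 1/9 0; 0 0 1]
M⁻¹ · (-12, -27)ᵀ = (2, -3)ᵀ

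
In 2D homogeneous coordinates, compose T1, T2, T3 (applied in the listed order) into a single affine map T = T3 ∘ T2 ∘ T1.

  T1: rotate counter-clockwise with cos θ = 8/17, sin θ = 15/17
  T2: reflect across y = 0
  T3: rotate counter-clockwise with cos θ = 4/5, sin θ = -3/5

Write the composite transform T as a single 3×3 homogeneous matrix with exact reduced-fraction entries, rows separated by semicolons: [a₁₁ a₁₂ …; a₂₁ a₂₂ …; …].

T = [-13/85 -84/85 0; -84/85 13/85 0; 0 0 1]

T1 = [8/17 -15/17 0; 15/17 8/17 0; 0 0 1]
T2·T1 = [8/17 -15/17 0; -15/17 -8/17 0; 0 0 1]
T3·…·T1 = [-13/85 -84/85 0; -84/85 13/85 0; 0 0 1]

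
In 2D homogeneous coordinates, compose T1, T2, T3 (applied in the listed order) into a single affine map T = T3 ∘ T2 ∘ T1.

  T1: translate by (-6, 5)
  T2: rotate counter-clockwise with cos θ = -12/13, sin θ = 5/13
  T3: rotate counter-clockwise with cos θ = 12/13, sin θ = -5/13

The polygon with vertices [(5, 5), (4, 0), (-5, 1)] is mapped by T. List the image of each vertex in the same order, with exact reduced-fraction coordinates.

image vertices: (-1081/169, -1310/169), (-362/169, -835/169), (589/169, -2034/169)

T1 translate by (-6, 5): (5, 5) → (-1, 10); (4, 0) → (-2, 5); (-5, 1) → (-11, 6)
T2 rotate counter-clockwise with cos θ = -12/13, sin θ = 5/13: (-1, 10) → (-38/13, -125/13); (-2, 5) → (-1/13, -70/13); (-11, 6) → (102/13, -127/13)
T3 rotate counter-clockwise with cos θ = 12/13, sin θ = -5/13: (-38/13, -125/13) → (-1081/169, -1310/169); (-1/13, -70/13) → (-362/169, -835/169); (102/13, -127/13) → (589/169, -2034/169)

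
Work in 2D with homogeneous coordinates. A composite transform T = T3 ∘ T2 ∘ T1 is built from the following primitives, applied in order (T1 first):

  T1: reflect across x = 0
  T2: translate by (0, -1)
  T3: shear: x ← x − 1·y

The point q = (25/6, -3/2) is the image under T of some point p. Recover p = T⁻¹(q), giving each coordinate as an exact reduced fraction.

p = (-8/3, -1/2)

T1 = [-1 0 0; 0 1 0; 0 0 1]
T2·T1 = [-1 0 0; 0 1 -1; 0 0 1]
T3·…·T1 = [-1 -1 1; 0 1 -1; 0 0 1]
det M = -1; M⁻¹ = [-1 -1 0; 0 1 1; 0 0 1]
M⁻¹ · (25/6, -3/2)ᵀ = (-8/3, -1/2)ᵀ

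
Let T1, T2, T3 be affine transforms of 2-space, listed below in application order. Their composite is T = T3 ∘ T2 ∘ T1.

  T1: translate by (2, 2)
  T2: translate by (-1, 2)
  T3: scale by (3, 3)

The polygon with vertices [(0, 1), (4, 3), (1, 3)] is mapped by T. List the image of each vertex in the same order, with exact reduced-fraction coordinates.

image vertices: (3, 15), (15, 21), (6, 21)

T1 translate by (2, 2): (0, 1) → (2, 3); (4, 3) → (6, 5); (1, 3) → (3, 5)
T2 translate by (-1, 2): (2, 3) → (1, 5); (6, 5) → (5, 7); (3, 5) → (2, 7)
T3 scale by (3, 3): (1, 5) → (3, 15); (5, 7) → (15, 21); (2, 7) → (6, 21)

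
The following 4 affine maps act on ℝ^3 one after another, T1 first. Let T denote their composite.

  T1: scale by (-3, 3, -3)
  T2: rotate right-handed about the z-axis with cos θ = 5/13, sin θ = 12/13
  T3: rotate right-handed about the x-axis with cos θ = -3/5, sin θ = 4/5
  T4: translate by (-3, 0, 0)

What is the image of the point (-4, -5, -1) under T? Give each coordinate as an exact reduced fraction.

T1 scale by (-3, 3, -3): (-4, -5, -1) → (12, -15, 3)
T2 rotate right-handed about the z-axis with cos θ = 5/13, sin θ = 12/13: (12, -15, 3) → (240/13, 69/13, 3)
T3 rotate right-handed about the x-axis with cos θ = -3/5, sin θ = 4/5: (240/13, 69/13, 3) → (240/13, -363/65, 159/65)
T4 translate by (-3, 0, 0): (240/13, -363/65, 159/65) → (201/13, -363/65, 159/65)

T(p) = (201/13, -363/65, 159/65)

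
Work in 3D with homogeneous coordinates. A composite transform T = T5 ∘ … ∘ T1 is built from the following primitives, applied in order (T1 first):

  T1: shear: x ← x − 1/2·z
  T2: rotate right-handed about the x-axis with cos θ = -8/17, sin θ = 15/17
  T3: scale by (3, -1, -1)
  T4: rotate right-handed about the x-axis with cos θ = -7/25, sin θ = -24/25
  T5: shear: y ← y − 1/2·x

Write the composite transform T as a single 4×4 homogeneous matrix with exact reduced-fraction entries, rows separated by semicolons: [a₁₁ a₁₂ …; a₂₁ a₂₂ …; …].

T1 = [1 0 -1/2 0; 0 1 0 0; 0 0 1 0; 0 0 0 1]
T2·T1 = [1 0 -1/2 0; 0 -8/17 -15/17 0; 0 15/17 -8/17 0; 0 0 0 1]
T3·…·T1 = [3 0 -3/2 0; 0 8/17 15/17 0; 0 -15/17 8/17 0; 0 0 0 1]
T4·…·T1 = [3 0 -3/2 0; 0 -416/425 87/425 0; 0 -87/425 -416/425 0; 0 0 0 1]
T5·…·T1 = [3 0 -3/2 0; -3/2 -416/425 1623/1700 0; 0 -87/425 -416/425 0; 0 0 0 1]

T = [3 0 -3/2 0; -3/2 -416/425 1623/1700 0; 0 -87/425 -416/425 0; 0 0 0 1]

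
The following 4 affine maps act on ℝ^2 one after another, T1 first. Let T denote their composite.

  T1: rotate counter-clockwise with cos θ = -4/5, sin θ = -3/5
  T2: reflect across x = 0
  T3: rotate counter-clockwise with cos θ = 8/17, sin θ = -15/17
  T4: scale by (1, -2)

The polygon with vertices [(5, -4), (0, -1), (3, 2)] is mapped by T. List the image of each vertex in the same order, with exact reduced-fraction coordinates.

image vertices: (271/85, 944/85), (84/85, 26/85), (-207/85, 452/85)

T1 rotate counter-clockwise with cos θ = -4/5, sin θ = -3/5: (5, -4) → (-32/5, 1/5); (0, -1) → (-3/5, 4/5); (3, 2) → (-6/5, -17/5)
T2 reflect across x = 0: (-32/5, 1/5) → (32/5, 1/5); (-3/5, 4/5) → (3/5, 4/5); (-6/5, -17/5) → (6/5, -17/5)
T3 rotate counter-clockwise with cos θ = 8/17, sin θ = -15/17: (32/5, 1/5) → (271/85, -472/85); (3/5, 4/5) → (84/85, -13/85); (6/5, -17/5) → (-207/85, -226/85)
T4 scale by (1, -2): (271/85, -472/85) → (271/85, 944/85); (84/85, -13/85) → (84/85, 26/85); (-207/85, -226/85) → (-207/85, 452/85)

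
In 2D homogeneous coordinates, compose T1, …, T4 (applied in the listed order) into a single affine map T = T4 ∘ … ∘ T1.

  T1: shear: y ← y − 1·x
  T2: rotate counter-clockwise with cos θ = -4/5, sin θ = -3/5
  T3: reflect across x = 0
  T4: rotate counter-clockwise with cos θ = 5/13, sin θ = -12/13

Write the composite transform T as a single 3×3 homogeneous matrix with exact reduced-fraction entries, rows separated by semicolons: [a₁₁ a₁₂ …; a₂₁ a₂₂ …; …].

T1 = [1 0 0; -1 1 0; 0 0 1]
T2·T1 = [-7/5 3/5 0; 1/5 -4/5 0; 0 0 1]
T3·…·T1 = [7/5 -3/5 0; 1/5 -4/5 0; 0 0 1]
T4·…·T1 = [47/65 -63/65 0; -79/65 16/65 0; 0 0 1]

T = [47/65 -63/65 0; -79/65 16/65 0; 0 0 1]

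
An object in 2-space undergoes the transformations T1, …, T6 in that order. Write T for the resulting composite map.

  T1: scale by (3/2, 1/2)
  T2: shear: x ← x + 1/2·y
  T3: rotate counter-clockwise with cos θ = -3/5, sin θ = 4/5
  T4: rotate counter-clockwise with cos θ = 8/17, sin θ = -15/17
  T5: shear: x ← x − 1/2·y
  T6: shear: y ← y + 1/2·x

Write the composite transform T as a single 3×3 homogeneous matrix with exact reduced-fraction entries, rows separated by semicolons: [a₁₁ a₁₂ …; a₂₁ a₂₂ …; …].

T = [-3/68 -77/136 0; 909/680 211/1360 0; 0 0 1]

T1 = [3/2 0 0; 0 1/2 0; 0 0 1]
T2·T1 = [3/2 1/4 0; 0 1/2 0; 0 0 1]
T3·…·T1 = [-9/10 -11/20 0; 6/5 -1/10 0; 0 0 1]
T4·…·T1 = [54/85 -59/170 0; 231/170 149/340 0; 0 0 1]
T5·…·T1 = [-3/68 -77/136 0; 231/170 149/340 0; 0 0 1]
T6·…·T1 = [-3/68 -77/136 0; 909/680 211/1360 0; 0 0 1]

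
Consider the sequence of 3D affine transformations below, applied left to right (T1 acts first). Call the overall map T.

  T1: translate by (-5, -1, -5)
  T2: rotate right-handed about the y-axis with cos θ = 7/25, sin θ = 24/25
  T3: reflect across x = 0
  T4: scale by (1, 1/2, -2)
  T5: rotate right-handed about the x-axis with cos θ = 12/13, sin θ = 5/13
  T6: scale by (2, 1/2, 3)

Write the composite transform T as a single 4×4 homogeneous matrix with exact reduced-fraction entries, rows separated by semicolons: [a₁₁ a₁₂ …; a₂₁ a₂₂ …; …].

T = [-14/25 0 -48/25 62/5; -24/65 3/13 7/65 14/13; 1728/325 15/26 -504/325 -2523/130; 0 0 0 1]

T1 = [1 0 0 -5; 0 1 0 -1; 0 0 1 -5; 0 0 0 1]
T2·T1 = [7/25 0 24/25 -31/5; 0 1 0 -1; -24/25 0 7/25 17/5; 0 0 0 1]
T3·…·T1 = [-7/25 0 -24/25 31/5; 0 1 0 -1; -24/25 0 7/25 17/5; 0 0 0 1]
T4·…·T1 = [-7/25 0 -24/25 31/5; 0 1/2 0 -1/2; 48/25 0 -14/25 -34/5; 0 0 0 1]
T5·…·T1 = [-7/25 0 -24/25 31/5; -48/65 6/13 14/65 28/13; 576/325 5/26 -168/325 -841/130; 0 0 0 1]
T6·…·T1 = [-14/25 0 -48/25 62/5; -24/65 3/13 7/65 14/13; 1728/325 15/26 -504/325 -2523/130; 0 0 0 1]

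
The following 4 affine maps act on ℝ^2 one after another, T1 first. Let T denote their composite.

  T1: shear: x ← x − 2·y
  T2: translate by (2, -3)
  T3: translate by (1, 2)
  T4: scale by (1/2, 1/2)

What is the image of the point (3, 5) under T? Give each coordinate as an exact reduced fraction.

T(p) = (-2, 2)

T1 shear: x ← x − 2·y: (3, 5) → (-7, 5)
T2 translate by (2, -3): (-7, 5) → (-5, 2)
T3 translate by (1, 2): (-5, 2) → (-4, 4)
T4 scale by (1/2, 1/2): (-4, 4) → (-2, 2)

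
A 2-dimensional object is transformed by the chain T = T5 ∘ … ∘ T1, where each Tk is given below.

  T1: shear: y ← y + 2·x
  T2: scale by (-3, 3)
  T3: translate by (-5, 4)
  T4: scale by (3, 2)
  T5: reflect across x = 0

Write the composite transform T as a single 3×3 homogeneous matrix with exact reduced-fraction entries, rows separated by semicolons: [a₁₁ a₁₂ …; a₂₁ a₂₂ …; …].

T1 = [1 0 0; 2 1 0; 0 0 1]
T2·T1 = [-3 0 0; 6 3 0; 0 0 1]
T3·…·T1 = [-3 0 -5; 6 3 4; 0 0 1]
T4·…·T1 = [-9 0 -15; 12 6 8; 0 0 1]
T5·…·T1 = [9 0 15; 12 6 8; 0 0 1]

T = [9 0 15; 12 6 8; 0 0 1]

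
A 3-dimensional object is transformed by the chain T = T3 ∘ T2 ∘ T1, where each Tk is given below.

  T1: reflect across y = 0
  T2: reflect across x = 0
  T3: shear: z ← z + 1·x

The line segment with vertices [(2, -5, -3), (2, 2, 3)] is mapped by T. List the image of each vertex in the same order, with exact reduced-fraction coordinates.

image vertices: (-2, 5, -5), (-2, -2, 1)

T1 reflect across y = 0: (2, -5, -3) → (2, 5, -3); (2, 2, 3) → (2, -2, 3)
T2 reflect across x = 0: (2, 5, -3) → (-2, 5, -3); (2, -2, 3) → (-2, -2, 3)
T3 shear: z ← z + 1·x: (-2, 5, -3) → (-2, 5, -5); (-2, -2, 3) → (-2, -2, 1)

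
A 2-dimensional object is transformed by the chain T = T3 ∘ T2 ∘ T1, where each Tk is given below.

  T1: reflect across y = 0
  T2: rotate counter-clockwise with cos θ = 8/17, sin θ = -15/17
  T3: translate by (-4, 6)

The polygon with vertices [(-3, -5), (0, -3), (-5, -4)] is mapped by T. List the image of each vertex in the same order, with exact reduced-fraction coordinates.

T1 reflect across y = 0: (-3, -5) → (-3, 5); (0, -3) → (0, 3); (-5, -4) → (-5, 4)
T2 rotate counter-clockwise with cos θ = 8/17, sin θ = -15/17: (-3, 5) → (3, 5); (0, 3) → (45/17, 24/17); (-5, 4) → (20/17, 107/17)
T3 translate by (-4, 6): (3, 5) → (-1, 11); (45/17, 24/17) → (-23/17, 126/17); (20/17, 107/17) → (-48/17, 209/17)

image vertices: (-1, 11), (-23/17, 126/17), (-48/17, 209/17)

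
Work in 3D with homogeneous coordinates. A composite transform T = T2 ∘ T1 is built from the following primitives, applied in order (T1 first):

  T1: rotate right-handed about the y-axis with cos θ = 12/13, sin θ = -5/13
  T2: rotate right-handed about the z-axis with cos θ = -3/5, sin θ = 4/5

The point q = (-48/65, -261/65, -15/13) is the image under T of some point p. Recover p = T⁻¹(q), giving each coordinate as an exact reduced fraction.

T1 = [12/13 0 -5/13 0; 0 1 0 0; 5/13 0 12/13 0; 0 0 0 1]
T2·T1 = [-36/65 -4/5 3/13 0; 48/65 -3/5 -4/13 0; 5/13 0 12/13 0; 0 0 0 1]
det M = 1; M⁻¹ = [-36/65 48/65 5/13 0; -4/5 -3/5 0 0; 3/13 -4/13 12/13 0; 0 0 0 1]
M⁻¹ · (-48/65, -261/65, -15/13)ᵀ = (-3, 3, 0)ᵀ

p = (-3, 3, 0)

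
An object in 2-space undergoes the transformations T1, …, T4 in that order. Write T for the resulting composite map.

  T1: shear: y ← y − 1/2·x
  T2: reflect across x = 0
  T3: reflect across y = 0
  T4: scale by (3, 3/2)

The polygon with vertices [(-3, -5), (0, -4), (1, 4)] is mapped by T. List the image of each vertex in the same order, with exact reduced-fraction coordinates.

image vertices: (9, 21/4), (0, 6), (-3, -21/4)

T1 shear: y ← y − 1/2·x: (-3, -5) → (-3, -7/2); (0, -4) → (0, -4); (1, 4) → (1, 7/2)
T2 reflect across x = 0: (-3, -7/2) → (3, -7/2); (0, -4) → (0, -4); (1, 7/2) → (-1, 7/2)
T3 reflect across y = 0: (3, -7/2) → (3, 7/2); (0, -4) → (0, 4); (-1, 7/2) → (-1, -7/2)
T4 scale by (3, 3/2): (3, 7/2) → (9, 21/4); (0, 4) → (0, 6); (-1, -7/2) → (-3, -21/4)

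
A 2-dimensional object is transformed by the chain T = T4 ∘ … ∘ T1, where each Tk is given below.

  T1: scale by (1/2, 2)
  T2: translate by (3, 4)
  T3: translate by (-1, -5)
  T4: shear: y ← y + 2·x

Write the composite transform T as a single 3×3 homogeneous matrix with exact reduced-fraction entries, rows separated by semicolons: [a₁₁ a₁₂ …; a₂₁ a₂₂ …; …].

T1 = [1/2 0 0; 0 2 0; 0 0 1]
T2·T1 = [1/2 0 3; 0 2 4; 0 0 1]
T3·…·T1 = [1/2 0 2; 0 2 -1; 0 0 1]
T4·…·T1 = [1/2 0 2; 1 2 3; 0 0 1]

T = [1/2 0 2; 1 2 3; 0 0 1]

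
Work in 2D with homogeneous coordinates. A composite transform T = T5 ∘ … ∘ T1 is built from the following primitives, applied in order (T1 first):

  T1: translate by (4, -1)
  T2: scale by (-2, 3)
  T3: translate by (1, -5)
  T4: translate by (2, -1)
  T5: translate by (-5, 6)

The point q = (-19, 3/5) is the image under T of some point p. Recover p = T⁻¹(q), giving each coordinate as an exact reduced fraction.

T1 = [1 0 4; 0 1 -1; 0 0 1]
T2·T1 = [-2 0 -8; 0 3 -3; 0 0 1]
T3·…·T1 = [-2 0 -7; 0 3 -8; 0 0 1]
T4·…·T1 = [-2 0 -5; 0 3 -9; 0 0 1]
T5·…·T1 = [-2 0 -10; 0 3 -3; 0 0 1]
det M = -6; M⁻¹ = [-1/2 0 -5; 0 1/3 1; 0 0 1]
M⁻¹ · (-19, 3/5)ᵀ = (9/2, 6/5)ᵀ

p = (9/2, 6/5)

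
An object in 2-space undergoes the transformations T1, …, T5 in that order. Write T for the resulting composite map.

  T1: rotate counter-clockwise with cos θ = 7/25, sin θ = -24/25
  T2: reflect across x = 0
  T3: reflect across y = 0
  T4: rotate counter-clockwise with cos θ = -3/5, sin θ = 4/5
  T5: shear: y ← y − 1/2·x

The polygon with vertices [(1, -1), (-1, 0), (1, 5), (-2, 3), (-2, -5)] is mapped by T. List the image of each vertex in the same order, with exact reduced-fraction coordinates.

T1 rotate counter-clockwise with cos θ = 7/25, sin θ = -24/25: (1, -1) → (-17/25, -31/25); (-1, 0) → (-7/25, 24/25); (1, 5) → (127/25, 11/25); (-2, 3) → (58/25, 69/25); (-2, -5) → (-134/25, 13/25)
T2 reflect across x = 0: (-17/25, -31/25) → (17/25, -31/25); (-7/25, 24/25) → (7/25, 24/25); (127/25, 11/25) → (-127/25, 11/25); (58/25, 69/25) → (-58/25, 69/25); (-134/25, 13/25) → (134/25, 13/25)
T3 reflect across y = 0: (17/25, -31/25) → (17/25, 31/25); (7/25, 24/25) → (7/25, -24/25); (-127/25, 11/25) → (-127/25, -11/25); (-58/25, 69/25) → (-58/25, -69/25); (134/25, 13/25) → (134/25, -13/25)
T4 rotate counter-clockwise with cos θ = -3/5, sin θ = 4/5: (17/25, 31/25) → (-7/5, -1/5); (7/25, -24/25) → (3/5, 4/5); (-127/25, -11/25) → (17/5, -19/5); (-58/25, -69/25) → (18/5, -1/5); (134/25, -13/25) → (-14/5, 23/5)
T5 shear: y ← y − 1/2·x: (-7/5, -1/5) → (-7/5, 1/2); (3/5, 4/5) → (3/5, 1/2); (17/5, -19/5) → (17/5, -11/2); (18/5, -1/5) → (18/5, -2); (-14/5, 23/5) → (-14/5, 6)

image vertices: (-7/5, 1/2), (3/5, 1/2), (17/5, -11/2), (18/5, -2), (-14/5, 6)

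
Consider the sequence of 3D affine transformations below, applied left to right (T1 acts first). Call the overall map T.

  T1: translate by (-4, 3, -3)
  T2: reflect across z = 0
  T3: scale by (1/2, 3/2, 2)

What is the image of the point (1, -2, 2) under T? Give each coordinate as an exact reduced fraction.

T1 translate by (-4, 3, -3): (1, -2, 2) → (-3, 1, -1)
T2 reflect across z = 0: (-3, 1, -1) → (-3, 1, 1)
T3 scale by (1/2, 3/2, 2): (-3, 1, 1) → (-3/2, 3/2, 2)

T(p) = (-3/2, 3/2, 2)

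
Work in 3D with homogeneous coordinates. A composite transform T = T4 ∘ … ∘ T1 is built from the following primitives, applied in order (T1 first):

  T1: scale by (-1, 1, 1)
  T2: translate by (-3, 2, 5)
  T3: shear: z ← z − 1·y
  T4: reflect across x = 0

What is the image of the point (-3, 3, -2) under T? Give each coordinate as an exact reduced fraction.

T(p) = (0, 5, -2)

T1 scale by (-1, 1, 1): (-3, 3, -2) → (3, 3, -2)
T2 translate by (-3, 2, 5): (3, 3, -2) → (0, 5, 3)
T3 shear: z ← z − 1·y: (0, 5, 3) → (0, 5, -2)
T4 reflect across x = 0: (0, 5, -2) → (0, 5, -2)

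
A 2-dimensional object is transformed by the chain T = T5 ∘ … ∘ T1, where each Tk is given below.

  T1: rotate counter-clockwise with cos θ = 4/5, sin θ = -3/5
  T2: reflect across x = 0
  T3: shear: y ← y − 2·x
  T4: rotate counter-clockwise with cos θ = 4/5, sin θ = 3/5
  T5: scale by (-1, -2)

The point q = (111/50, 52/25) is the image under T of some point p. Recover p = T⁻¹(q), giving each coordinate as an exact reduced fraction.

p = (9/2, -2)

T1 = [4/5 3/5 0; -3/5 4/5 0; 0 0 1]
T2·T1 = [-4/5 -3/5 0; -3/5 4/5 0; 0 0 1]
T3·…·T1 = [-4/5 -3/5 0; 1 2 0; 0 0 1]
T4·…·T1 = [-31/25 -42/25 0; 8/25 31/25 0; 0 0 1]
T5·…·T1 = [31/25 42/25 0; -16/25 -62/25 0; 0 0 1]
det M = -2; M⁻¹ = [31/25 21/25 0; -8/25 -31/50 0; 0 0 1]
M⁻¹ · (111/50, 52/25)ᵀ = (9/2, -2)ᵀ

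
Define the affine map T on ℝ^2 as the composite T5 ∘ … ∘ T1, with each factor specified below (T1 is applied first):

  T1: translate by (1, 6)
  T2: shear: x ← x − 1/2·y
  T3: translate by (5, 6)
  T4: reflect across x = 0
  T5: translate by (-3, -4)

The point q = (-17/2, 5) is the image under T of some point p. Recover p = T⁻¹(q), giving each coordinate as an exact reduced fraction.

T1 = [1 0 1; 0 1 6; 0 0 1]
T2·T1 = [1 -1/2 -2; 0 1 6; 0 0 1]
T3·…·T1 = [1 -1/2 3; 0 1 12; 0 0 1]
T4·…·T1 = [-1 1/2 -3; 0 1 12; 0 0 1]
T5·…·T1 = [-1 1/2 -6; 0 1 8; 0 0 1]
det M = -1; M⁻¹ = [-1 1/2 -10; 0 1 -8; 0 0 1]
M⁻¹ · (-17/2, 5)ᵀ = (1, -3)ᵀ

p = (1, -3)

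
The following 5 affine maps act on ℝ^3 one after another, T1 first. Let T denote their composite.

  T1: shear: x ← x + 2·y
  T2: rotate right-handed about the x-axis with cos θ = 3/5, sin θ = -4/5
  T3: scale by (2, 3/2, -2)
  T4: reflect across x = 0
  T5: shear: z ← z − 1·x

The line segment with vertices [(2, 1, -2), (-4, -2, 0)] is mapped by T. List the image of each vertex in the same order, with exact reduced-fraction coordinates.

T1 shear: x ← x + 2·y: (2, 1, -2) → (4, 1, -2); (-4, -2, 0) → (-8, -2, 0)
T2 rotate right-handed about the x-axis with cos θ = 3/5, sin θ = -4/5: (4, 1, -2) → (4, -1, -2); (-8, -2, 0) → (-8, -6/5, 8/5)
T3 scale by (2, 3/2, -2): (4, -1, -2) → (8, -3/2, 4); (-8, -6/5, 8/5) → (-16, -9/5, -16/5)
T4 reflect across x = 0: (8, -3/2, 4) → (-8, -3/2, 4); (-16, -9/5, -16/5) → (16, -9/5, -16/5)
T5 shear: z ← z − 1·x: (-8, -3/2, 4) → (-8, -3/2, 12); (16, -9/5, -16/5) → (16, -9/5, -96/5)

image vertices: (-8, -3/2, 12), (16, -9/5, -96/5)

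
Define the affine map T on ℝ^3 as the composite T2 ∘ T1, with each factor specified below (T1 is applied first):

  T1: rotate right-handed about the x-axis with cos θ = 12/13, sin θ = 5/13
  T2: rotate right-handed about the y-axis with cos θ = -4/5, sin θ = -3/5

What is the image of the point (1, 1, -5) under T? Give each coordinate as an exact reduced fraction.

T(p) = (113/65, 37/13, 259/65)

T1 rotate right-handed about the x-axis with cos θ = 12/13, sin θ = 5/13: (1, 1, -5) → (1, 37/13, -55/13)
T2 rotate right-handed about the y-axis with cos θ = -4/5, sin θ = -3/5: (1, 37/13, -55/13) → (113/65, 37/13, 259/65)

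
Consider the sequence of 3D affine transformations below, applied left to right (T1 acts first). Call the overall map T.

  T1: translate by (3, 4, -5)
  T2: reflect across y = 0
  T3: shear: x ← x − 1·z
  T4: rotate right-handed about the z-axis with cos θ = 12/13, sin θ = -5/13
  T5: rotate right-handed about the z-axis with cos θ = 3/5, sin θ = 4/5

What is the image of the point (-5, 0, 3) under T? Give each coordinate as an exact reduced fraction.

T1 translate by (3, 4, -5): (-5, 0, 3) → (-2, 4, -2)
T2 reflect across y = 0: (-2, 4, -2) → (-2, -4, -2)
T3 shear: x ← x − 1·z: (-2, -4, -2) → (0, -4, -2)
T4 rotate right-handed about the z-axis with cos θ = 12/13, sin θ = -5/13: (0, -4, -2) → (-20/13, -48/13, -2)
T5 rotate right-handed about the z-axis with cos θ = 3/5, sin θ = 4/5: (-20/13, -48/13, -2) → (132/65, -224/65, -2)

T(p) = (132/65, -224/65, -2)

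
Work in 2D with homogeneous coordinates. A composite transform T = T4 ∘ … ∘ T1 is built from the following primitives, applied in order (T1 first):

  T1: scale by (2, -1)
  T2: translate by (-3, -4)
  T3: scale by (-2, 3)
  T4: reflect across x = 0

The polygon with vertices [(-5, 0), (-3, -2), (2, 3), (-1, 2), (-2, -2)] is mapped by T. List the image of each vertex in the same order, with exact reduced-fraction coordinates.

T1 scale by (2, -1): (-5, 0) → (-10, 0); (-3, -2) → (-6, 2); (2, 3) → (4, -3); (-1, 2) → (-2, -2); (-2, -2) → (-4, 2)
T2 translate by (-3, -4): (-10, 0) → (-13, -4); (-6, 2) → (-9, -2); (4, -3) → (1, -7); (-2, -2) → (-5, -6); (-4, 2) → (-7, -2)
T3 scale by (-2, 3): (-13, -4) → (26, -12); (-9, -2) → (18, -6); (1, -7) → (-2, -21); (-5, -6) → (10, -18); (-7, -2) → (14, -6)
T4 reflect across x = 0: (26, -12) → (-26, -12); (18, -6) → (-18, -6); (-2, -21) → (2, -21); (10, -18) → (-10, -18); (14, -6) → (-14, -6)

image vertices: (-26, -12), (-18, -6), (2, -21), (-10, -18), (-14, -6)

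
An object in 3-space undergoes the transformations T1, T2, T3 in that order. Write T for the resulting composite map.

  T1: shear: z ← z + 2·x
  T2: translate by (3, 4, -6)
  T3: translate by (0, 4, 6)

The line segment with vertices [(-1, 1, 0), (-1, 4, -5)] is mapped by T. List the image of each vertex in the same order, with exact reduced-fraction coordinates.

T1 shear: z ← z + 2·x: (-1, 1, 0) → (-1, 1, -2); (-1, 4, -5) → (-1, 4, -7)
T2 translate by (3, 4, -6): (-1, 1, -2) → (2, 5, -8); (-1, 4, -7) → (2, 8, -13)
T3 translate by (0, 4, 6): (2, 5, -8) → (2, 9, -2); (2, 8, -13) → (2, 12, -7)

image vertices: (2, 9, -2), (2, 12, -7)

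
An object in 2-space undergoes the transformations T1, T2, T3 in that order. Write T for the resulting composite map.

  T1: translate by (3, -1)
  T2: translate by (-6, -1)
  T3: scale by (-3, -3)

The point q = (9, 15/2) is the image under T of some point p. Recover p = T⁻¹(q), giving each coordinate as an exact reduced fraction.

p = (0, -1/2)

T1 = [1 0 3; 0 1 -1; 0 0 1]
T2·T1 = [1 0 -3; 0 1 -2; 0 0 1]
T3·…·T1 = [-3 0 9; 0 -3 6; 0 0 1]
det M = 9; M⁻¹ = [-1/3 0 3; 0 -1/3 2; 0 0 1]
M⁻¹ · (9, 15/2)ᵀ = (0, -1/2)ᵀ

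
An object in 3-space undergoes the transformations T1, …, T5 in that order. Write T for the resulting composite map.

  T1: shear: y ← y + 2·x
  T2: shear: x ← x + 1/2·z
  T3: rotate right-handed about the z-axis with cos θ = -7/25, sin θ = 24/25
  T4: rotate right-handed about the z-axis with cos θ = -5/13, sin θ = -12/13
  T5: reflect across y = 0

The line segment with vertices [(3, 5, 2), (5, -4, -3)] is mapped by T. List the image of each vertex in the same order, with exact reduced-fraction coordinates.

image vertices: (1688/325, -3409/325, 2), (2693/650, -1812/325, -3)

T1 shear: y ← y + 2·x: (3, 5, 2) → (3, 11, 2); (5, -4, -3) → (5, 6, -3)
T2 shear: x ← x + 1/2·z: (3, 11, 2) → (4, 11, 2); (5, 6, -3) → (7/2, 6, -3)
T3 rotate right-handed about the z-axis with cos θ = -7/25, sin θ = 24/25: (4, 11, 2) → (-292/25, 19/25, 2); (7/2, 6, -3) → (-337/50, 42/25, -3)
T4 rotate right-handed about the z-axis with cos θ = -5/13, sin θ = -12/13: (-292/25, 19/25, 2) → (1688/325, 3409/325, 2); (-337/50, 42/25, -3) → (2693/650, 1812/325, -3)
T5 reflect across y = 0: (1688/325, 3409/325, 2) → (1688/325, -3409/325, 2); (2693/650, 1812/325, -3) → (2693/650, -1812/325, -3)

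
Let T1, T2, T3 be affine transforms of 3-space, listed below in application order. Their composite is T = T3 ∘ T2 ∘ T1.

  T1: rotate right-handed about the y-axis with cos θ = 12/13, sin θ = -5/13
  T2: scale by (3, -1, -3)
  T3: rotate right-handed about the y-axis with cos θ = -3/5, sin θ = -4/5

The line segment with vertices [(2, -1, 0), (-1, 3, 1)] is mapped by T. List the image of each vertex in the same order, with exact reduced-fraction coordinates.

image vertices: (-96/65, 1, 378/65), (237/65, -3, -141/65)

T1 rotate right-handed about the y-axis with cos θ = 12/13, sin θ = -5/13: (2, -1, 0) → (24/13, -1, 10/13); (-1, 3, 1) → (-17/13, 3, 7/13)
T2 scale by (3, -1, -3): (24/13, -1, 10/13) → (72/13, 1, -30/13); (-17/13, 3, 7/13) → (-51/13, -3, -21/13)
T3 rotate right-handed about the y-axis with cos θ = -3/5, sin θ = -4/5: (72/13, 1, -30/13) → (-96/65, 1, 378/65); (-51/13, -3, -21/13) → (237/65, -3, -141/65)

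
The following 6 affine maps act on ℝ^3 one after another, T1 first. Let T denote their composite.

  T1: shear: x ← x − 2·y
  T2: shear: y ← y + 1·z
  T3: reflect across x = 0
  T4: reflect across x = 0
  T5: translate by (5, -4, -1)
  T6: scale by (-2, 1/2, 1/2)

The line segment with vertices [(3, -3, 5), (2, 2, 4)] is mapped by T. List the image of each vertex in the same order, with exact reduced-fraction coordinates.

T1 shear: x ← x − 2·y: (3, -3, 5) → (9, -3, 5); (2, 2, 4) → (-2, 2, 4)
T2 shear: y ← y + 1·z: (9, -3, 5) → (9, 2, 5); (-2, 2, 4) → (-2, 6, 4)
T3 reflect across x = 0: (9, 2, 5) → (-9, 2, 5); (-2, 6, 4) → (2, 6, 4)
T4 reflect across x = 0: (-9, 2, 5) → (9, 2, 5); (2, 6, 4) → (-2, 6, 4)
T5 translate by (5, -4, -1): (9, 2, 5) → (14, -2, 4); (-2, 6, 4) → (3, 2, 3)
T6 scale by (-2, 1/2, 1/2): (14, -2, 4) → (-28, -1, 2); (3, 2, 3) → (-6, 1, 3/2)

image vertices: (-28, -1, 2), (-6, 1, 3/2)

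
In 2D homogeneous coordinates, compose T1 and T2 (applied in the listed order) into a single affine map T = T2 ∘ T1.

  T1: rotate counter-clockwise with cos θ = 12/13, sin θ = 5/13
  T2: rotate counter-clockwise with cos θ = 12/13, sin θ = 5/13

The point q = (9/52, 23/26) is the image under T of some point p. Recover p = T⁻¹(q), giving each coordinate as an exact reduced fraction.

p = (3/4, 1/2)

T1 = [12/13 -5/13 0; 5/13 12/13 0; 0 0 1]
T2·T1 = [119/169 -120/169 0; 120/169 119/169 0; 0 0 1]
det M = 1; M⁻¹ = [119/169 120/169 0; -120/169 119/169 0; 0 0 1]
M⁻¹ · (9/52, 23/26)ᵀ = (3/4, 1/2)ᵀ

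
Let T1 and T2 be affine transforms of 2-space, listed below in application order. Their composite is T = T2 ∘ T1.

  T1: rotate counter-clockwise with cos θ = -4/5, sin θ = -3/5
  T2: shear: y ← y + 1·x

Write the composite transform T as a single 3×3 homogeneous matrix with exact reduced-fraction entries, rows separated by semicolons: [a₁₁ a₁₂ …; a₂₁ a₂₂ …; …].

T = [-4/5 3/5 0; -7/5 -1/5 0; 0 0 1]

T1 = [-4/5 3/5 0; -3/5 -4/5 0; 0 0 1]
T2·T1 = [-4/5 3/5 0; -7/5 -1/5 0; 0 0 1]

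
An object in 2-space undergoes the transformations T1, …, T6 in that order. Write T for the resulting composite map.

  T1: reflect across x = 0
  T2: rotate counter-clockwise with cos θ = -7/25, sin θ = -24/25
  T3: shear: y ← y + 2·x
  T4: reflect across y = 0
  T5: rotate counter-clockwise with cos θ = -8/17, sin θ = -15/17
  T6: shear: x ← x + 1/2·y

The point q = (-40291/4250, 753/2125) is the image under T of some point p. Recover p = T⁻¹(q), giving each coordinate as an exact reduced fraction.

p = (7/5, 4)

T1 = [-1 0 0; 0 1 0; 0 0 1]
T2·T1 = [7/25 24/25 0; 24/25 -7/25 0; 0 0 1]
T3·…·T1 = [7/25 24/25 0; 38/25 41/25 0; 0 0 1]
T4·…·T1 = [7/25 24/25 0; -38/25 -41/25 0; 0 0 1]
T5·…·T1 = [-626/425 -807/425 0; 199/425 -32/425 0; 0 0 1]
T6·…·T1 = [-1053/850 -823/425 0; 199/425 -32/425 0; 0 0 1]
det M = 1; M⁻¹ = [-32/425 823/425 0; -199/425 -1053/850 0; 0 0 1]
M⁻¹ · (-40291/4250, 753/2125)ᵀ = (7/5, 4)ᵀ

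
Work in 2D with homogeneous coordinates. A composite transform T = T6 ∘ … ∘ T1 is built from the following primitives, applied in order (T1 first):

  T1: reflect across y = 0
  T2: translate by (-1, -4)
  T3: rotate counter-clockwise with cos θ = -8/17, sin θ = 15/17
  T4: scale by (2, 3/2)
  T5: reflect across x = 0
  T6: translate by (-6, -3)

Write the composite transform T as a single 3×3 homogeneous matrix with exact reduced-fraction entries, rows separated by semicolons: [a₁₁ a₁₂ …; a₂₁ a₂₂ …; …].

T = [16/17 -30/17 -14; 45/34 12/17 -3/2; 0 0 1]

T1 = [1 0 0; 0 -1 0; 0 0 1]
T2·T1 = [1 0 -1; 0 -1 -4; 0 0 1]
T3·…·T1 = [-8/17 15/17 4; 15/17 8/17 1; 0 0 1]
T4·…·T1 = [-16/17 30/17 8; 45/34 12/17 3/2; 0 0 1]
T5·…·T1 = [16/17 -30/17 -8; 45/34 12/17 3/2; 0 0 1]
T6·…·T1 = [16/17 -30/17 -14; 45/34 12/17 -3/2; 0 0 1]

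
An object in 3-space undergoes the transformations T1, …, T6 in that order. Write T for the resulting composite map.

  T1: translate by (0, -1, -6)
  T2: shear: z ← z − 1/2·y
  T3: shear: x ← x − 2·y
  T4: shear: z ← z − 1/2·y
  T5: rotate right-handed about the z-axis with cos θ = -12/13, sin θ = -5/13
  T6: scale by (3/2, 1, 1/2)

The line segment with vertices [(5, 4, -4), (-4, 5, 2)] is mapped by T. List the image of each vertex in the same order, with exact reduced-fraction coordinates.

image vertices: (81/26, -31/13, -13/2), (246/13, 12/13, -4)

T1 translate by (0, -1, -6): (5, 4, -4) → (5, 3, -10); (-4, 5, 2) → (-4, 4, -4)
T2 shear: z ← z − 1/2·y: (5, 3, -10) → (5, 3, -23/2); (-4, 4, -4) → (-4, 4, -6)
T3 shear: x ← x − 2·y: (5, 3, -23/2) → (-1, 3, -23/2); (-4, 4, -6) → (-12, 4, -6)
T4 shear: z ← z − 1/2·y: (-1, 3, -23/2) → (-1, 3, -13); (-12, 4, -6) → (-12, 4, -8)
T5 rotate right-handed about the z-axis with cos θ = -12/13, sin θ = -5/13: (-1, 3, -13) → (27/13, -31/13, -13); (-12, 4, -8) → (164/13, 12/13, -8)
T6 scale by (3/2, 1, 1/2): (27/13, -31/13, -13) → (81/26, -31/13, -13/2); (164/13, 12/13, -8) → (246/13, 12/13, -4)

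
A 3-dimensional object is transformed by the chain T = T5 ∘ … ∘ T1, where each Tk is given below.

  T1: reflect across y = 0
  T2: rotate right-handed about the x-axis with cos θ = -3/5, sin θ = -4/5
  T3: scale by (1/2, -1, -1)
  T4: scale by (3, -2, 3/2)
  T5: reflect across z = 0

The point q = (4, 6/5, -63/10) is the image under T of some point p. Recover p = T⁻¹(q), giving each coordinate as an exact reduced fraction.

p = (8/3, -3, 3)

T1 = [1 0 0 0; 0 -1 0 0; 0 0 1 0; 0 0 0 1]
T2·T1 = [1 0 0 0; 0 3/5 4/5 0; 0 4/5 -3/5 0; 0 0 0 1]
T3·…·T1 = [1/2 0 0 0; 0 -3/5 -4/5 0; 0 -4/5 3/5 0; 0 0 0 1]
T4·…·T1 = [3/2 0 0 0; 0 6/5 8/5 0; 0 -6/5 9/10 0; 0 0 0 1]
T5·…·T1 = [3/2 0 0 0; 0 6/5 8/5 0; 0 6/5 -9/10 0; 0 0 0 1]
det M = -9/2; M⁻¹ = [2/3 0 0 0; 0 3/10 8/15 0; 0 2/5 -2/5 0; 0 0 0 1]
M⁻¹ · (4, 6/5, -63/10)ᵀ = (8/3, -3, 3)ᵀ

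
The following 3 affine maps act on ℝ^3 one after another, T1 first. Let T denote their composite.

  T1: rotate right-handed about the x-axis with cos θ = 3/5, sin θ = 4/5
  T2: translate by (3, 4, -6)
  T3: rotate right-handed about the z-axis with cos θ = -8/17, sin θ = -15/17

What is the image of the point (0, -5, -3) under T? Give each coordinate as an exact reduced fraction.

T1 rotate right-handed about the x-axis with cos θ = 3/5, sin θ = 4/5: (0, -5, -3) → (0, -3/5, -29/5)
T2 translate by (3, 4, -6): (0, -3/5, -29/5) → (3, 17/5, -59/5)
T3 rotate right-handed about the z-axis with cos θ = -8/17, sin θ = -15/17: (3, 17/5, -59/5) → (27/17, -361/85, -59/5)

T(p) = (27/17, -361/85, -59/5)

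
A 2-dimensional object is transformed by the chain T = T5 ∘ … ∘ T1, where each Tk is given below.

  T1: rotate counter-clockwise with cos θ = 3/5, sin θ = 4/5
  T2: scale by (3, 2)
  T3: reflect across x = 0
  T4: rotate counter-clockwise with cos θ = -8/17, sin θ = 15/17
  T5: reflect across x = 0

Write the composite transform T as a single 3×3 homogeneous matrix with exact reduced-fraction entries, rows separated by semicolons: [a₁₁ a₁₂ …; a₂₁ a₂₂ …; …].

T = [48/85 186/85 0; -199/85 132/85 0; 0 0 1]

T1 = [3/5 -4/5 0; 4/5 3/5 0; 0 0 1]
T2·T1 = [9/5 -12/5 0; 8/5 6/5 0; 0 0 1]
T3·…·T1 = [-9/5 12/5 0; 8/5 6/5 0; 0 0 1]
T4·…·T1 = [-48/85 -186/85 0; -199/85 132/85 0; 0 0 1]
T5·…·T1 = [48/85 186/85 0; -199/85 132/85 0; 0 0 1]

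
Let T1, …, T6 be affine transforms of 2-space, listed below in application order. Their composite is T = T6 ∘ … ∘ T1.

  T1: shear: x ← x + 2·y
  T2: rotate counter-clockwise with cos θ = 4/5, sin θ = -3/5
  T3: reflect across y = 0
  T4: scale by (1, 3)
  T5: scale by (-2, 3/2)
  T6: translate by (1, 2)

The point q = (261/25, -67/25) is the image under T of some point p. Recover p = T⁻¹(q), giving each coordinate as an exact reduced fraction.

T1 = [1 2 0; 0 1 0; 0 0 1]
T2·T1 = [4/5 11/5 0; -3/5 -2/5 0; 0 0 1]
T3·…·T1 = [4/5 11/5 0; 3/5 2/5 0; 0 0 1]
T4·…·T1 = [4/5 11/5 0; 9/5 6/5 0; 0 0 1]
T5·…·T1 = [-8/5 -22/5 0; 27/10 9/5 0; 0 0 1]
T6·…·T1 = [-8/5 -22/5 1; 27/10 9/5 2; 0 0 1]
det M = 9; M⁻¹ = [1/5 22/45 -53/45; -3/10 -8/45 59/90; 0 0 1]
M⁻¹ · (261/25, -67/25)ᵀ = (-2/5, -2)ᵀ

p = (-2/5, -2)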